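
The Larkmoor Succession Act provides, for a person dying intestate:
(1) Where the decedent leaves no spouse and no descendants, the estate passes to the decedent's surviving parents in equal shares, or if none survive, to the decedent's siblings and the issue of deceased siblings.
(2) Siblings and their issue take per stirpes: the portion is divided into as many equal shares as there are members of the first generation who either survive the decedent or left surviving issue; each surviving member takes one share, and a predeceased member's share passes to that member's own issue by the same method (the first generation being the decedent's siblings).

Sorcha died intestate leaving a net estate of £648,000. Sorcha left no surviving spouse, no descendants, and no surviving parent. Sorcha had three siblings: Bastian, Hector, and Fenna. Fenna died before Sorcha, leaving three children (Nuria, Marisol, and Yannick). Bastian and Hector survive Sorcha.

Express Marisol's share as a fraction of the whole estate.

The entire £648,000 passes to the siblings and their issue.
That amount (£648,000) is divided into 3 shares of £216,000: Bastian and Hector each take £216,000; Fenna's £216,000 share passes to Fenna's issue.
Fenna's share (£216,000) is divided into 3 shares of £72,000: Nuria, Marisol, and Yannick each take £72,000.

Marisol receives 1/9 of the estate.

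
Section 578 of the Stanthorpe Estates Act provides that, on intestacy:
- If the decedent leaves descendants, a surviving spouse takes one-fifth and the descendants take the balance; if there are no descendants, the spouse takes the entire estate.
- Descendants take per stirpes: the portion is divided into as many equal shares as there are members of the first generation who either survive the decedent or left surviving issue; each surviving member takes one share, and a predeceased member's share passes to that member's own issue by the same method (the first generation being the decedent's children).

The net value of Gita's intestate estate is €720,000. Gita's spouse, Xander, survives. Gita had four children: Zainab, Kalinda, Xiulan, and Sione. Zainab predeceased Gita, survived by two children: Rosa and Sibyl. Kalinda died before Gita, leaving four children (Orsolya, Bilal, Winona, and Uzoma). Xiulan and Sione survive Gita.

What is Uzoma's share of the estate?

Uzoma receives €36,000.

Xander takes one-fifth of €720,000 = €144,000. The remaining €576,000 passes to the descendants.
The descendants' portion (€576,000) is divided into 4 shares of €144,000: Xiulan and Sione each take €144,000; Zainab's €144,000 share passes to Zainab's issue; Kalinda's €144,000 share passes to Kalinda's issue.
Zainab's share (€144,000) is divided into 2 shares of €72,000: Rosa and Sibyl each take €72,000.
Kalinda's share (€144,000) is divided into 4 shares of €36,000: Orsolya, Bilal, Winona, and Uzoma each take €36,000.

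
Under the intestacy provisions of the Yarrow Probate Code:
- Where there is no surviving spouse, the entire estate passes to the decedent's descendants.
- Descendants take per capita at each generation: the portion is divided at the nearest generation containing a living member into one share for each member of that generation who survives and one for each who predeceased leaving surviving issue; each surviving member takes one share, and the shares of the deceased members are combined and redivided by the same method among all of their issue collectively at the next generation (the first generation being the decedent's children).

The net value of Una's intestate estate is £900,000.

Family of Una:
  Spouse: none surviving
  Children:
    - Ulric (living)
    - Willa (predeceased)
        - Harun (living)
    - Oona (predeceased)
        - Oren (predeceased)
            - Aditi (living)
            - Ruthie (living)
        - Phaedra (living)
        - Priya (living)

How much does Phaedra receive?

The entire £900,000 passes to the descendants.
That amount (£900,000) is divided at the children's generation into 3 shares of £300,000. Ulric takes £300,000. The 2 shares of the deceased (Willa and Oona) are combined into a pool of £600,000.
That pool (£600,000) is divided at the grandchildren's generation into 4 shares of £150,000. Harun, Phaedra, and Priya each take £150,000. The remaining share for the deceased Oren (£150,000) is carried to the next generation.
That pool (£150,000) is divided at the great-grandchildren's generation equally among Aditi and Ruthie: £75,000 each.

Phaedra receives £150,000.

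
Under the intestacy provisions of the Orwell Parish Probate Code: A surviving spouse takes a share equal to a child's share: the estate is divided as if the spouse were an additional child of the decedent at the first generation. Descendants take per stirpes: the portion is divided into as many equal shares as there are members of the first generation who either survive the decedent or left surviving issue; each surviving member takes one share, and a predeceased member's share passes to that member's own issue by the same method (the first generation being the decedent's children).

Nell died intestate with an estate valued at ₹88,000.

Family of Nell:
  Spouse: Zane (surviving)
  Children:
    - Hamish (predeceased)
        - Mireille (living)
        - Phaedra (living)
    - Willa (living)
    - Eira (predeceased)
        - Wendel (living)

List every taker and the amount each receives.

Zane: ₹22,000; Mireille: ₹11,000; Phaedra: ₹11,000; Willa: ₹22,000; Wendel: ₹22,000

The spouse counts as an additional share at the children's level, so there are 4 primary shares of ₹22,000. Zane takes one such share (₹22,000).
The children's combined portion (₹66,000) is divided into 3 shares of ₹22,000: Willa takes ₹22,000; Hamish's ₹22,000 share passes to Hamish's issue; Eira's ₹22,000 share passes to Eira's issue.
Hamish's share (₹22,000) is divided into 2 shares of ₹11,000: Mireille and Phaedra each take ₹11,000.
Eira's share (₹22,000) passes entirely to Wendel.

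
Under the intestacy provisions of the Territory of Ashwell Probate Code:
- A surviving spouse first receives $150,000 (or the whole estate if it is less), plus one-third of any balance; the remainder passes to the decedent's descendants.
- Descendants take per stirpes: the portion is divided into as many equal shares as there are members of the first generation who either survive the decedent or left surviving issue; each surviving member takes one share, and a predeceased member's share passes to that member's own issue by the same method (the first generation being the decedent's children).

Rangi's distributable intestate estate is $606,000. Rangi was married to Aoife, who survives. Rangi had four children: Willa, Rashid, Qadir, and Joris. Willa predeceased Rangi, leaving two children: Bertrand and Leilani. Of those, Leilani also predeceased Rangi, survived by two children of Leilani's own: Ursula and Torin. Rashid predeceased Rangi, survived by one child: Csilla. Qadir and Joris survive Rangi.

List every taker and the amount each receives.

Aoife first takes $150,000, leaving a balance of $456,000. Aoife then takes one-third of the balance ($152,000), for a total of $302,000. The remaining $304,000 passes to the descendants.
The descendants' portion ($304,000) is divided into 4 shares of $76,000: Qadir and Joris each take $76,000; Willa's $76,000 share passes to Willa's issue; Rashid's $76,000 share passes to Rashid's issue.
Willa's share ($76,000) is divided into 2 shares of $38,000: Bertrand takes $38,000; Leilani's $38,000 share passes to Leilani's issue.
Leilani's share ($38,000) is divided into 2 shares of $19,000: Ursula and Torin each take $19,000.
Rashid's share ($76,000) passes entirely to Csilla.

Aoife: $302,000; Bertrand: $38,000; Ursula: $19,000; Torin: $19,000; Csilla: $76,000; Qadir: $76,000; Joris: $76,000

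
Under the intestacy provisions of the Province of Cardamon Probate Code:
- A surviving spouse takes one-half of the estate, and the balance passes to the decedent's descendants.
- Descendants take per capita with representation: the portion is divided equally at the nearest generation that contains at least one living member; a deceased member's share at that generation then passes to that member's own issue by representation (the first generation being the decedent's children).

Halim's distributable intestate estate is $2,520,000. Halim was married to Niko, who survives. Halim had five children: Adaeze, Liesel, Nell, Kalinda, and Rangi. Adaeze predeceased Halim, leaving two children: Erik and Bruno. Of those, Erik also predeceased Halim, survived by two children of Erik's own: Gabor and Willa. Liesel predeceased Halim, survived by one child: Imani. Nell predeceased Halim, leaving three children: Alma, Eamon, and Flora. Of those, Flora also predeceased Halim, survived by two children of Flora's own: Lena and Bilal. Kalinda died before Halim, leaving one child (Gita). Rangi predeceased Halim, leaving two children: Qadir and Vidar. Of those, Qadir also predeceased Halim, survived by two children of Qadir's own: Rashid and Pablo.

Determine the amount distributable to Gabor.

Niko takes one-half of $2,520,000 = $1,260,000. The remaining $1,260,000 passes to the descendants.
No child survives, so the initial division is made at the grandchildren's generation.
The descendants' portion ($1,260,000) is divided into 9 shares of $140,000: Bruno, Imani, Alma, Eamon, Gita, and Vidar each take $140,000; Erik's $140,000 share passes to Erik's issue; Flora's $140,000 share passes to Flora's issue; Qadir's $140,000 share passes to Qadir's issue.
Erik's share ($140,000) is divided into 2 shares of $70,000: Gabor and Willa each take $70,000.
Flora's share ($140,000) is divided into 2 shares of $70,000: Lena and Bilal each take $70,000.
Qadir's share ($140,000) is divided into 2 shares of $70,000: Rashid and Pablo each take $70,000.

Gabor receives $70,000.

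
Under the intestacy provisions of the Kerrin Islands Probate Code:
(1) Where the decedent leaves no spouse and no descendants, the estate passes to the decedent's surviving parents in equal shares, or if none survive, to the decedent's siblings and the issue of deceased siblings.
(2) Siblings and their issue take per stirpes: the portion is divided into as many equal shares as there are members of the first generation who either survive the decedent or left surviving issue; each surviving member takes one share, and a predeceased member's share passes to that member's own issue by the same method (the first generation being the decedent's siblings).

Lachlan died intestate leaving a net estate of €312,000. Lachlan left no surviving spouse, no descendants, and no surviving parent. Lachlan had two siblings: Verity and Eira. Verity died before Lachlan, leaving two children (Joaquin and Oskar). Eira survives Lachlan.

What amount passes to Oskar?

Oskar receives €78,000.

The entire €312,000 passes to the siblings and their issue.
That amount (€312,000) is divided into 2 shares of €156,000: Eira takes €156,000; Verity's €156,000 share passes to Verity's issue.
Verity's share (€156,000) is divided into 2 shares of €78,000: Joaquin and Oskar each take €78,000.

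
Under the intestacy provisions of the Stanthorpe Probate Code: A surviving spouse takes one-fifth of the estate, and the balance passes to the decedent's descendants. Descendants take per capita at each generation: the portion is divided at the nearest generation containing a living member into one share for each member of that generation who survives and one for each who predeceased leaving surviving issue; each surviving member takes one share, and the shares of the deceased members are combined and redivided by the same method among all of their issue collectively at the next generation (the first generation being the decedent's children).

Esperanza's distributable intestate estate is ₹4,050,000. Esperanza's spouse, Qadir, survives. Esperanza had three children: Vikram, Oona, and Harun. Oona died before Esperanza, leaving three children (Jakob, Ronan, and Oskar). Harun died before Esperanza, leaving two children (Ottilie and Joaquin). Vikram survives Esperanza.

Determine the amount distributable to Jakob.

Qadir takes one-fifth of ₹4,050,000 = ₹810,000. The remaining ₹3,240,000 passes to the descendants.
The descendants' portion (₹3,240,000) is divided at the children's generation into 3 shares of ₹1,080,000. Vikram takes ₹1,080,000. The 2 shares of the deceased (Oona and Harun) are combined into a pool of ₹2,160,000.
That pool (₹2,160,000) is divided at the grandchildren's generation equally among Jakob, Ronan, Oskar, Ottilie, and Joaquin: ₹432,000 each.

Jakob receives ₹432,000.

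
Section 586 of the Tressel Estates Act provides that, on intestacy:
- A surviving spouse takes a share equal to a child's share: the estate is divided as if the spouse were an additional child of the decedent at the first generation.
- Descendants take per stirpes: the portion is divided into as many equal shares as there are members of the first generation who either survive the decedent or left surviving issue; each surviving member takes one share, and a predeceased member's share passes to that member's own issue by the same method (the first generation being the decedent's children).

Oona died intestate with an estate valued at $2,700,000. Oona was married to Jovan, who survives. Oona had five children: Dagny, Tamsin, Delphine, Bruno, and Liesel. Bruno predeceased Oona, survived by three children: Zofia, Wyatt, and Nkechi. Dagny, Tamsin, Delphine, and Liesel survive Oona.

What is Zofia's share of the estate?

Zofia receives $150,000.

The spouse counts as an additional share at the children's level, so there are 6 primary shares of $450,000. Jovan takes one such share ($450,000).
The children's combined portion ($2,250,000) is divided into 5 shares of $450,000: Dagny, Tamsin, Delphine, and Liesel each take $450,000; Bruno's $450,000 share passes to Bruno's issue.
Bruno's share ($450,000) is divided into 3 shares of $150,000: Zofia, Wyatt, and Nkechi each take $150,000.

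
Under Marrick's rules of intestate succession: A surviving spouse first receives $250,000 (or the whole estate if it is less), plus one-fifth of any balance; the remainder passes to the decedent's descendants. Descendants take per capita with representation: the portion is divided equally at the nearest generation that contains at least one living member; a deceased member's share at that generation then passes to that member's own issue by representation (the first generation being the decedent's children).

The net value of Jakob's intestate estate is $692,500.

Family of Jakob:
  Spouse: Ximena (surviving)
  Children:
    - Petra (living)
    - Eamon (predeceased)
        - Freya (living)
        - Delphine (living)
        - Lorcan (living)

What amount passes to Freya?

Ximena first takes $250,000, leaving a balance of $442,500. Ximena then takes one-fifth of the balance ($88,500), for a total of $338,500. The remaining $354,000 passes to the descendants.
The descendants' portion ($354,000) is divided into 2 shares of $177,000: Petra takes $177,000; Eamon's $177,000 share passes to Eamon's issue.
Eamon's share ($177,000) is divided into 3 shares of $59,000: Freya, Delphine, and Lorcan each take $59,000.

Freya receives $59,000.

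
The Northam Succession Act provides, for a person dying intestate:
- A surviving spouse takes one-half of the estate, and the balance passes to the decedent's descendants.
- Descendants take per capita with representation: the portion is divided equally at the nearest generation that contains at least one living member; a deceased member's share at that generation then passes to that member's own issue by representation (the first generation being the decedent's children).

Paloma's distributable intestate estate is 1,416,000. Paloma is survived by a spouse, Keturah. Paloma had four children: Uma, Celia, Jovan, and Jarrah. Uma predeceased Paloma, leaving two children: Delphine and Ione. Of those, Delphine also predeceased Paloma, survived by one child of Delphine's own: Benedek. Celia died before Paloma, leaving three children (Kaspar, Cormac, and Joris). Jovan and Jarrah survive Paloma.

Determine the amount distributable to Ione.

Ione receives 88,500.

Keturah takes one-half of 1,416,000 = 708,000. The remaining 708,000 passes to the descendants.
The descendants' portion (708,000) is divided into 4 shares of 177,000: Jovan and Jarrah each take 177,000; Uma's 177,000 share passes to Uma's issue; Celia's 177,000 share passes to Celia's issue.
Uma's share (177,000) is divided into 2 shares of 88,500: Ione takes 88,500; Delphine's 88,500 share passes to Delphine's issue.
Delphine's share (88,500) passes entirely to Benedek.
Celia's share (177,000) is divided into 3 shares of 59,000: Kaspar, Cormac, and Joris each take 59,000.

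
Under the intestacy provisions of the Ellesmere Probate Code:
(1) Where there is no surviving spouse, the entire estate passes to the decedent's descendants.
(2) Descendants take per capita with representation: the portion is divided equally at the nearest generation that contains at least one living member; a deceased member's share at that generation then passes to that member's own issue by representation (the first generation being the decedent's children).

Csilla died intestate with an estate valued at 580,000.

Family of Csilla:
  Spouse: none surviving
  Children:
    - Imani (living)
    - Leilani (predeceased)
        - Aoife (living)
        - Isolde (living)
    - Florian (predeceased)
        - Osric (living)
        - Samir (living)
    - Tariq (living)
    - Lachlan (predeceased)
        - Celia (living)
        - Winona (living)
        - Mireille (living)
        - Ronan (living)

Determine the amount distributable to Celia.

Celia receives 29,000.

The entire 580,000 passes to the descendants.
That amount (580,000) is divided into 5 shares of 116,000: Imani and Tariq each take 116,000; Leilani's 116,000 share passes to Leilani's issue; Florian's 116,000 share passes to Florian's issue; Lachlan's 116,000 share passes to Lachlan's issue.
Leilani's share (116,000) is divided into 2 shares of 58,000: Aoife and Isolde each take 58,000.
Florian's share (116,000) is divided into 2 shares of 58,000: Osric and Samir each take 58,000.
Lachlan's share (116,000) is divided into 4 shares of 29,000: Celia, Winona, Mireille, and Ronan each take 29,000.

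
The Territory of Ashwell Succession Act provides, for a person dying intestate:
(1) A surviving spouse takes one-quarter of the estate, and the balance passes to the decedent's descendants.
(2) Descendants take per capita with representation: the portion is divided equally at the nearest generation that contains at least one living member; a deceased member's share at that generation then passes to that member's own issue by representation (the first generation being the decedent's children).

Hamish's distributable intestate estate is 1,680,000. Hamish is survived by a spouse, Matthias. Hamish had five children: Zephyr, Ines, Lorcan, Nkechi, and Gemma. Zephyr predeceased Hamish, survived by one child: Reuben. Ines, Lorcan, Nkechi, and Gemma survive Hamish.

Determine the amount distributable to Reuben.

Matthias takes one-quarter of 1,680,000 = 420,000. The remaining 1,260,000 passes to the descendants.
The descendants' portion (1,260,000) is divided into 5 shares of 252,000: Ines, Lorcan, Nkechi, and Gemma each take 252,000; Zephyr's 252,000 share passes to Zephyr's issue.
Zephyr's share (252,000) passes entirely to Reuben.

Reuben receives 252,000.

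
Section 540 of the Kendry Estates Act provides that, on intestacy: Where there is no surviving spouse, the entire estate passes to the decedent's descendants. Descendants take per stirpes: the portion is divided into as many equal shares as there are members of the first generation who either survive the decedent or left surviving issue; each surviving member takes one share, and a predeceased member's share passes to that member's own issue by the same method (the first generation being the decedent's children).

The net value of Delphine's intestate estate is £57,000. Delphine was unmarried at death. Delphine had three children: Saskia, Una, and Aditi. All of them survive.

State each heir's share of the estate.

Saskia: £19,000; Una: £19,000; Aditi: £19,000

The entire £57,000 passes to the descendants.
That amount (£57,000) is divided into 3 shares of £19,000: Saskia, Una, and Aditi each take £19,000.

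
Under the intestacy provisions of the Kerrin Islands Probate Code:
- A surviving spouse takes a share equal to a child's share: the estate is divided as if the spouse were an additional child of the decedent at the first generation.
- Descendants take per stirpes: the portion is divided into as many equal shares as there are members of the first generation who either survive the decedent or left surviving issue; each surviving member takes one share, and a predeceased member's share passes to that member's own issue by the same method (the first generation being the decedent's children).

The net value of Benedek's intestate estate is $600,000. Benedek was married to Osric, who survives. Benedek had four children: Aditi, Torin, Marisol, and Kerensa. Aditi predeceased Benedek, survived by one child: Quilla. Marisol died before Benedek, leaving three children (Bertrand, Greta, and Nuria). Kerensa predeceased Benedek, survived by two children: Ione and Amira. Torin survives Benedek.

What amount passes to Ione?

The spouse counts as an additional share at the children's level, so there are 5 primary shares of $120,000. Osric takes one such share ($120,000).
The children's combined portion ($480,000) is divided into 4 shares of $120,000: Torin takes $120,000; Aditi's $120,000 share passes to Aditi's issue; Marisol's $120,000 share passes to Marisol's issue; Kerensa's $120,000 share passes to Kerensa's issue.
Aditi's share ($120,000) passes entirely to Quilla.
Marisol's share ($120,000) is divided into 3 shares of $40,000: Bertrand, Greta, and Nuria each take $40,000.
Kerensa's share ($120,000) is divided into 2 shares of $60,000: Ione and Amira each take $60,000.

Ione receives $60,000.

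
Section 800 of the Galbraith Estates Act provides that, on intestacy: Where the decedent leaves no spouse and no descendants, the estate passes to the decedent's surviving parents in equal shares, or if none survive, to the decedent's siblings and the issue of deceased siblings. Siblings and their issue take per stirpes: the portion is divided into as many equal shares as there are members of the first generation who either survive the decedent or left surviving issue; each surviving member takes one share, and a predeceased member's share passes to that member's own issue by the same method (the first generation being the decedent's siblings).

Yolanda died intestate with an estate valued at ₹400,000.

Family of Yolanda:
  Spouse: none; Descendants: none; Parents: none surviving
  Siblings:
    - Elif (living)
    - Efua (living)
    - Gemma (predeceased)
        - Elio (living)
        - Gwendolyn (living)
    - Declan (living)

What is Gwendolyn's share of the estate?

The entire ₹400,000 passes to the siblings and their issue.
That amount (₹400,000) is divided into 4 shares of ₹100,000: Elif, Efua, and Declan each take ₹100,000; Gemma's ₹100,000 share passes to Gemma's issue.
Gemma's share (₹100,000) is divided into 2 shares of ₹50,000: Elio and Gwendolyn each take ₹50,000.

Gwendolyn receives ₹50,000.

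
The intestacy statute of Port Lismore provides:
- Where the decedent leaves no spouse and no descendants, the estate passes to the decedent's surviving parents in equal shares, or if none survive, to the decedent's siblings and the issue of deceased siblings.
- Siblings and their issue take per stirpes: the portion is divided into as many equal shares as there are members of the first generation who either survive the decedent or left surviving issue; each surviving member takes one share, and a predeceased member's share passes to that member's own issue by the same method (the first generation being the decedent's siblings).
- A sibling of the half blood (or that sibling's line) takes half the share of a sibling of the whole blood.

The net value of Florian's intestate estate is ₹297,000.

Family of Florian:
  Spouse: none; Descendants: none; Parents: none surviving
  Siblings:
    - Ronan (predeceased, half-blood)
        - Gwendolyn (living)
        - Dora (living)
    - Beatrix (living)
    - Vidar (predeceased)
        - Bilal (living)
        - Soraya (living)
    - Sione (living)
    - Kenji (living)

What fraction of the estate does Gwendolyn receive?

The entire ₹297,000 passes to the siblings and their issue.
Counting each half-blood sibling's line as half a unit, there are 9/2 units in ₹297,000, so one unit is ₹66,000. Whole-blood lines (Beatrix, Vidar, Sione, and Kenji) take ₹66,000 each; half-blood lines (Ronan) take ₹33,000 each.
Ronan's share (₹33,000) is divided into 2 shares of ₹16,500: Gwendolyn and Dora each take ₹16,500.
Vidar's share (₹66,000) is divided into 2 shares of ₹33,000: Bilal and Soraya each take ₹33,000.

Gwendolyn receives 1/18 of the estate.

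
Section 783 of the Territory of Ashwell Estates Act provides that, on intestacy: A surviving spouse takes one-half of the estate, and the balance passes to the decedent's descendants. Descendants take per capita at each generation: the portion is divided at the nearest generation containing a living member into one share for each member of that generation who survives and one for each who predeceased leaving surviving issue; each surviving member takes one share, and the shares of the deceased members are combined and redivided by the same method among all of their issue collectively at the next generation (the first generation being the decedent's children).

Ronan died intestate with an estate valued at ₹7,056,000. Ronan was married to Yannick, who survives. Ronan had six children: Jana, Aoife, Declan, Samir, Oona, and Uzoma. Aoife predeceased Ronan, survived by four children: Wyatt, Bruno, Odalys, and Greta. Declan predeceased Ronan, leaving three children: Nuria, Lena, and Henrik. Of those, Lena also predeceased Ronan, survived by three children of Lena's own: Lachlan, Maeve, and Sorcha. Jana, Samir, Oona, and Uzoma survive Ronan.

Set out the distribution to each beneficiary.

Yannick takes one-half of ₹7,056,000 = ₹3,528,000. The remaining ₹3,528,000 passes to the descendants.
The descendants' portion (₹3,528,000) is divided at the children's generation into 6 shares of ₹588,000. Jana, Samir, Oona, and Uzoma each take ₹588,000. The 2 shares of the deceased (Aoife and Declan) are combined into a pool of ₹1,176,000.
That pool (₹1,176,000) is divided at the grandchildren's generation into 7 shares of ₹168,000. Wyatt, Bruno, Odalys, Greta, Nuria, and Henrik each take ₹168,000. The remaining share for the deceased Lena (₹168,000) is carried to the next generation.
That pool (₹168,000) is divided at the great-grandchildren's generation equally among Lachlan, Maeve, and Sorcha: ₹56,000 each.

Yannick: ₹3,528,000; Jana: ₹588,000; Wyatt: ₹168,000; Bruno: ₹168,000; Odalys: ₹168,000; Greta: ₹168,000; Nuria: ₹168,000; Lachlan: ₹56,000; Maeve: ₹56,000; Sorcha: ₹56,000; Henrik: ₹168,000; Samir: ₹588,000; Oona: ₹588,000; Uzoma: ₹588,000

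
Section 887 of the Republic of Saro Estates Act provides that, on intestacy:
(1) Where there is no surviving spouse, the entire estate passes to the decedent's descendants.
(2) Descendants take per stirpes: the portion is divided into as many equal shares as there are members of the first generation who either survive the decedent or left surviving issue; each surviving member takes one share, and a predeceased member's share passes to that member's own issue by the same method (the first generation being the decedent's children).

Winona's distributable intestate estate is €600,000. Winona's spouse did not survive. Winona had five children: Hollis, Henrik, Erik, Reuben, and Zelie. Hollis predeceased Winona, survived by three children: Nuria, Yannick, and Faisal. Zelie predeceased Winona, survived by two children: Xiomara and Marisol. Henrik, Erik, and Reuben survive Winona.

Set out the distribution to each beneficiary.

The entire €600,000 passes to the descendants.
That amount (€600,000) is divided into 5 shares of €120,000: Henrik, Erik, and Reuben each take €120,000; Hollis's €120,000 share passes to Hollis's issue; Zelie's €120,000 share passes to Zelie's issue.
Hollis's share (€120,000) is divided into 3 shares of €40,000: Nuria, Yannick, and Faisal each take €40,000.
Zelie's share (€120,000) is divided into 2 shares of €60,000: Xiomara and Marisol each take €60,000.

Nuria: €40,000; Yannick: €40,000; Faisal: €40,000; Henrik: €120,000; Erik: €120,000; Reuben: €120,000; Xiomara: €60,000; Marisol: €60,000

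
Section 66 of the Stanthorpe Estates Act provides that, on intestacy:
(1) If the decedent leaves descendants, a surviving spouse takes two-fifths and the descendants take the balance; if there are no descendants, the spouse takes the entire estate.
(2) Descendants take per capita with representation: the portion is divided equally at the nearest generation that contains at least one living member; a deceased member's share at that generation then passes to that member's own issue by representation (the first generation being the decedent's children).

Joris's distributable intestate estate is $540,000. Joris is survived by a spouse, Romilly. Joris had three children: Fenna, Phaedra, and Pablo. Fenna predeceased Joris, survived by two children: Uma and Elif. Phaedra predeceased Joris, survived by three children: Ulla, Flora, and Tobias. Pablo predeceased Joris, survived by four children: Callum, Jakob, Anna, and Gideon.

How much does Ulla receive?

Romilly takes two-fifths of $540,000 = $216,000. The remaining $324,000 passes to the descendants.
No child survives, so the initial division is made at the grandchildren's generation.
The descendants' portion ($324,000) is divided into 9 shares of $36,000: Uma, Elif, Ulla, Flora, Tobias, Callum, Jakob, Anna, and Gideon each take $36,000.

Ulla receives $36,000.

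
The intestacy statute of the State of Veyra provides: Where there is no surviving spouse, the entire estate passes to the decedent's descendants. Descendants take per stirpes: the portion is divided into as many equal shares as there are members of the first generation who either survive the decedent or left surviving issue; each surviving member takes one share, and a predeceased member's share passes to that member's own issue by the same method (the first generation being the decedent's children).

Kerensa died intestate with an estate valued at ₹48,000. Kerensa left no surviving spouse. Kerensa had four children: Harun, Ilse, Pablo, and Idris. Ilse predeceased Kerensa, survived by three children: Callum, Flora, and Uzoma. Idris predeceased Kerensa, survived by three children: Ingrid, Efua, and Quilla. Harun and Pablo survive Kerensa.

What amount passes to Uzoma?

Uzoma receives ₹4,000.

The entire ₹48,000 passes to the descendants.
That amount (₹48,000) is divided into 4 shares of ₹12,000: Harun and Pablo each take ₹12,000; Ilse's ₹12,000 share passes to Ilse's issue; Idris's ₹12,000 share passes to Idris's issue.
Ilse's share (₹12,000) is divided into 3 shares of ₹4,000: Callum, Flora, and Uzoma each take ₹4,000.
Idris's share (₹12,000) is divided into 3 shares of ₹4,000: Ingrid, Efua, and Quilla each take ₹4,000.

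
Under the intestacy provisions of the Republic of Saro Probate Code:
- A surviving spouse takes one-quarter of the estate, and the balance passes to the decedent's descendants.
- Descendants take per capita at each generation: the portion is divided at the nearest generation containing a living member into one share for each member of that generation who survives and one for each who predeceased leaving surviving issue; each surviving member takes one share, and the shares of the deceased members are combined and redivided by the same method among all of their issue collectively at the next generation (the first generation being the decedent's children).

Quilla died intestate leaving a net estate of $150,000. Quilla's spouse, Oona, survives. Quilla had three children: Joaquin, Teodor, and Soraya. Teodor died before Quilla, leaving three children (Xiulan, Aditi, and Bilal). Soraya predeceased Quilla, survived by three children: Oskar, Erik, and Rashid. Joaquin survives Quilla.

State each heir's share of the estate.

Oona: $37,500; Joaquin: $37,500; Xiulan: $12,500; Aditi: $12,500; Bilal: $12,500; Oskar: $12,500; Erik: $12,500; Rashid: $12,500

Oona takes one-quarter of $150,000 = $37,500. The remaining $112,500 passes to the descendants.
The descendants' portion ($112,500) is divided at the children's generation into 3 shares of $37,500. Joaquin takes $37,500. The 2 shares of the deceased (Teodor and Soraya) are combined into a pool of $75,000.
That pool ($75,000) is divided at the grandchildren's generation equally among Xiulan, Aditi, Bilal, Oskar, Erik, and Rashid: $12,500 each.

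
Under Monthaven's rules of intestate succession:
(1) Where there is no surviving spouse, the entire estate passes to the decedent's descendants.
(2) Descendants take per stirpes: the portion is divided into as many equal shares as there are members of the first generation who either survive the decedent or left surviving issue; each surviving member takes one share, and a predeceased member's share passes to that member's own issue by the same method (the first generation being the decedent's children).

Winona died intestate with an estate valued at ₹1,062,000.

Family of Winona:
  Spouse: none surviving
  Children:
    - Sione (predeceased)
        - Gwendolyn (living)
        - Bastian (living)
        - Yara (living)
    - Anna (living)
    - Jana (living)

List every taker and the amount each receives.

Gwendolyn: ₹118,000; Bastian: ₹118,000; Yara: ₹118,000; Anna: ₹354,000; Jana: ₹354,000

The entire ₹1,062,000 passes to the descendants.
That amount (₹1,062,000) is divided into 3 shares of ₹354,000: Anna and Jana each take ₹354,000; Sione's ₹354,000 share passes to Sione's issue.
Sione's share (₹354,000) is divided into 3 shares of ₹118,000: Gwendolyn, Bastian, and Yara each take ₹118,000.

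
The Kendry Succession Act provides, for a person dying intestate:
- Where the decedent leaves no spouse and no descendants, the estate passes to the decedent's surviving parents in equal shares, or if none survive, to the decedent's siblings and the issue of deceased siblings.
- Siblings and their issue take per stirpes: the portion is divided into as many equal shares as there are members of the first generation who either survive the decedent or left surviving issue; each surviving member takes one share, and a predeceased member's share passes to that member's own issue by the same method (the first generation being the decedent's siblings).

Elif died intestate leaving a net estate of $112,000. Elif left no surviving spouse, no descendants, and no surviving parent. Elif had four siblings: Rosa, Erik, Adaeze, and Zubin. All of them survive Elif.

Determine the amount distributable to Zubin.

The entire $112,000 passes to the siblings and their issue.
That amount ($112,000) is divided into 4 shares of $28,000: Rosa, Erik, Adaeze, and Zubin each take $28,000.

Zubin receives $28,000.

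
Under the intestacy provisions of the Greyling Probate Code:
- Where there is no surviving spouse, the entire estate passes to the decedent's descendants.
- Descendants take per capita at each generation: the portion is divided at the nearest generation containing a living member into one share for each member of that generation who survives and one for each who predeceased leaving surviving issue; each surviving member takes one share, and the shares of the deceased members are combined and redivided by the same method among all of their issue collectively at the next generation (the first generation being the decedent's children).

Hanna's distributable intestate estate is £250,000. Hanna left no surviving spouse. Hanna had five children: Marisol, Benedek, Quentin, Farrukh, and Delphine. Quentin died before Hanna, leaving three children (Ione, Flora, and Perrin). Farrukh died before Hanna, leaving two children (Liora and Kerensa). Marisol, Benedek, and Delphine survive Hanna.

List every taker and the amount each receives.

Marisol: £50,000; Benedek: £50,000; Ione: £20,000; Flora: £20,000; Perrin: £20,000; Liora: £20,000; Kerensa: £20,000; Delphine: £50,000

The entire £250,000 passes to the descendants.
That amount (£250,000) is divided at the children's generation into 5 shares of £50,000. Marisol, Benedek, and Delphine each take £50,000. The 2 shares of the deceased (Quentin and Farrukh) are combined into a pool of £100,000.
That pool (£100,000) is divided at the grandchildren's generation equally among Ione, Flora, Perrin, Liora, and Kerensa: £20,000 each.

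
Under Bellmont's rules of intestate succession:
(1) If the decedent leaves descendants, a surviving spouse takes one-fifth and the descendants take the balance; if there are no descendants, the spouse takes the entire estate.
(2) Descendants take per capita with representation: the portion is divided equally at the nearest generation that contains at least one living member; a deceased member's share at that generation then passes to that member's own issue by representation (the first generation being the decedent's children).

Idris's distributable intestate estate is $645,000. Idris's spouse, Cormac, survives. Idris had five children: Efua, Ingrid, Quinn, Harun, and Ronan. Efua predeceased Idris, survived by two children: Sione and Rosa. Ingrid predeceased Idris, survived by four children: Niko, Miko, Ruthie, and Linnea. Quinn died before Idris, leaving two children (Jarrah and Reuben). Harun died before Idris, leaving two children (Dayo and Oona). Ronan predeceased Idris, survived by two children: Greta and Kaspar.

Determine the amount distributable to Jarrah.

Jarrah receives $43,000.

Cormac takes one-fifth of $645,000 = $129,000. The remaining $516,000 passes to the descendants.
No child survives, so the initial division is made at the grandchildren's generation.
The descendants' portion ($516,000) is divided into 12 shares of $43,000: Sione, Rosa, Niko, Miko, Ruthie, Linnea, Jarrah, Reuben, Dayo, Oona, Greta, and Kaspar each take $43,000.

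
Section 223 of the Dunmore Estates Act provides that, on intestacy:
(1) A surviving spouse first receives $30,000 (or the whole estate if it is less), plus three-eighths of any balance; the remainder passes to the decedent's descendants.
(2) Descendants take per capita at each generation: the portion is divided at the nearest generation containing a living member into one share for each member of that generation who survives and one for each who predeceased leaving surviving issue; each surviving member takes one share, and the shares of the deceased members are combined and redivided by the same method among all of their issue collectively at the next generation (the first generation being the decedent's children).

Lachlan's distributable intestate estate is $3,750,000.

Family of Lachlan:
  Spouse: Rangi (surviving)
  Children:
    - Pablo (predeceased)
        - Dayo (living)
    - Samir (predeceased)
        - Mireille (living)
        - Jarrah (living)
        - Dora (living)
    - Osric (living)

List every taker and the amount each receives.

Rangi first takes $30,000, leaving a balance of $3,720,000. Rangi then takes three-eighths of the balance ($1,395,000), for a total of $1,425,000. The remaining $2,325,000 passes to the descendants.
The descendants' portion ($2,325,000) is divided at the children's generation into 3 shares of $775,000. Osric takes $775,000. The 2 shares of the deceased (Pablo and Samir) are combined into a pool of $1,550,000.
That pool ($1,550,000) is divided at the grandchildren's generation equally among Dayo, Mireille, Jarrah, and Dora: $387,500 each.

Rangi: $1,425,000; Dayo: $387,500; Mireille: $387,500; Jarrah: $387,500; Dora: $387,500; Osric: $775,000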